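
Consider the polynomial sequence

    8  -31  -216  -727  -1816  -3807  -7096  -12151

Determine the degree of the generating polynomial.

4

D1: -39, -185, -511, -1089, -1991, -3289, -5055
D2: -146, -326, -578, -902, -1298, -1766
D3: -180, -252, -324, -396, -468
D4: -72, -72, -72, -72
The fourth differences are constant, so the polynomial has degree 4.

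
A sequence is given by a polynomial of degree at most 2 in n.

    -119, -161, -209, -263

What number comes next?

First differences: -42 , -48 , -54
Second differences: -6 , -6
Second differences constant at -6.
-54 − 6 = -60;  -263 − 60 = -323

-323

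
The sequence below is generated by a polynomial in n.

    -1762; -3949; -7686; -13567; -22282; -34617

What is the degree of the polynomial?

First differences: -2187, -3737, -5881, -8715, -12335
Second differences: -1550, -2144, -2834, -3620
Third differences: -594, -690, -786
Fourth differences: -96, -96
The fourth differences are constant, so the polynomial has degree 4.

4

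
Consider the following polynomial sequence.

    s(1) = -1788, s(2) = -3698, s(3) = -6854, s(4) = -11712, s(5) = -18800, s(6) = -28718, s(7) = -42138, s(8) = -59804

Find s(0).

-740

First differences: -1910  -3156  -4858  -7088  -9918  -13420  -17666
Second differences: -1246  -1702  -2230  -2830  -3502  -4246
Third differences: -456  -528  -600  -672  -744
Fourth differences: -72  -72  -72  -72
The fourth differences are constant at -72.
Work back: -456 + 72 = -384;  -1246 + 384 = -862;  -1910 + 862 = -1048;  -1788 + 1048 = -740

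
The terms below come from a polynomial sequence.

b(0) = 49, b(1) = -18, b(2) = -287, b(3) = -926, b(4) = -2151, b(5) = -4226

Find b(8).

-18911

First differences: -67  -269  -639  -1225  -2075
Second differences: -202  -370  -586  -850
Third differences: -168  -216  -264
Fourth differences: -48  -48
The fourth differences are constant (-48).
-264 − 48 = -312;  -850 − 312 = -1162;  -2075 − 1162 = -3237;  -4226 − 3237 = -7463
-312 − 48 = -360;  -1162 − 360 = -1522;  -3237 − 1522 = -4759;  -7463 − 4759 = -12222
-360 − 48 = -408;  -1522 − 408 = -1930;  -4759 − 1930 = -6689;  -12222 − 6689 = -18911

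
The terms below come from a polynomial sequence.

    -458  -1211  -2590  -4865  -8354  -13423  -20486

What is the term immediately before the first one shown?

-109

D1: -753  -1379  -2275  -3489  -5069  -7063
D2: -626  -896  -1214  -1580  -1994
D3: -270  -318  -366  -414
D4: -48  -48  -48
The fourth differences are constant at -48.
Work back: -270 + 48 = -222;  -626 + 222 = -404;  -753 + 404 = -349;  -458 + 349 = -109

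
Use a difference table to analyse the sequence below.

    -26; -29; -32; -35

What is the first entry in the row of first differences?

-3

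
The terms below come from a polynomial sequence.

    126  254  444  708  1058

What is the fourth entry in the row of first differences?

First differences: 128, 190, 264, 350
Second differences: 62, 74, 86
Third differences: 12, 12

350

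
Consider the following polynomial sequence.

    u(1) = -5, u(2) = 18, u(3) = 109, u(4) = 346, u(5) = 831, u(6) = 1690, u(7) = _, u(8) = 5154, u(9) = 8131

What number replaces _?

Using the first 6 terms:
Δ: 23, 91, 237, 485, 859
Δ²: 68, 146, 248, 374
Δ³: 78, 102, 126
Δ⁴: 24, 24
Constant fourth difference = 24.
Extend forward: 126 + 24 = 150;  374 + 150 = 524;  859 + 524 = 1383;  1690 + 1383 = 3073

3073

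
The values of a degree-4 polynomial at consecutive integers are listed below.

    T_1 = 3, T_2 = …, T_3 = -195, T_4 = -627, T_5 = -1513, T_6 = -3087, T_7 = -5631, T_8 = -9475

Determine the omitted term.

Using the last 6 terms:
First differences: -432  -886  -1574  -2544  -3844
Second differences: -454  -688  -970  -1300
Third differences: -234  -282  -330
Fourth differences: -48  -48
Constant fourth difference = -48.
Extend backward: -234 + 48 = -186;  -454 + 186 = -268;  -432 + 268 = -164;  -195 + 164 = -31

-31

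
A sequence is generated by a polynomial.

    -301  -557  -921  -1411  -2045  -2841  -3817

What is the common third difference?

First differences: -256, -364, -490, -634, -796, -976
Second differences: -108, -126, -144, -162, -180
Third differences: -18, -18, -18, -18

-18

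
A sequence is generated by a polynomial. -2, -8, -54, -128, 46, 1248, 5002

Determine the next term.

13816

D1: -6, -46, -74, 174, 1202, 3754
D2: -40, -28, 248, 1028, 2552
D3: 12, 276, 780, 1524
D4: 264, 504, 744
D5: 240, 240
Fifth differences constant at 240.
744 + 240 = 984;  1524 + 984 = 2508;  2552 + 2508 = 5060;  3754 + 5060 = 8814;  5002 + 8814 = 13816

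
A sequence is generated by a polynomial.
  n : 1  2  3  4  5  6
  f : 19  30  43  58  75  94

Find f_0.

11  13  15  17  19
2  2  2  2
The second differences are constant at 2.
Work back: 11 − 2 = 9;  19 − 9 = 10

10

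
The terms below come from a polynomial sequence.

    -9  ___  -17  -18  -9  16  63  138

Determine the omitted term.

-12

Using the last 6 terms:
-1, 9, 25, 47, 75
10, 16, 22, 28
6, 6, 6
Constant third difference = 6.
Extend backward: 10 − 6 = 4;  -1 − 4 = -5;  -17 + 5 = -12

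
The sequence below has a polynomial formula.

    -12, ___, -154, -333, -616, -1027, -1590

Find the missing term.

-55

Using the last 5 terms:
-179  -283  -411  -563
-104  -128  -152
-24  -24
Constant third difference = -24.
Extend backward: -104 + 24 = -80;  -179 + 80 = -99;  -154 + 99 = -55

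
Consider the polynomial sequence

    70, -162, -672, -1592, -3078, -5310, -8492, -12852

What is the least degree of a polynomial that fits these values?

D1: -232, -510, -920, -1486, -2232, -3182, -4360
D2: -278, -410, -566, -746, -950, -1178
D3: -132, -156, -180, -204, -228
D4: -24, -24, -24, -24
The fourth differences are constant, so the polynomial has degree 4.

4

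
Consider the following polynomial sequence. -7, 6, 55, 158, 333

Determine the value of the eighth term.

Δ: 13  49  103  175
Δ²: 36  54  72
Δ³: 18  18
The third differences are constant (18).
72 + 18 = 90;  175 + 90 = 265;  333 + 265 = 598
90 + 18 = 108;  265 + 108 = 373;  598 + 373 = 971
108 + 18 = 126;  373 + 126 = 499;  971 + 499 = 1470

1470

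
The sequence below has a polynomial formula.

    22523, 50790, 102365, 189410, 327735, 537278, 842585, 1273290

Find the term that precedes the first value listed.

8570

Δ: 28267, 51575, 87045, 138325, 209543, 305307, 430705
Δ²: 23308, 35470, 51280, 71218, 95764, 125398
Δ³: 12162, 15810, 19938, 24546, 29634
Δ⁴: 3648, 4128, 4608, 5088
Δ⁵: 480, 480, 480
The fifth differences are constant at 480.
Work back: 3648 − 480 = 3168;  12162 − 3168 = 8994;  23308 − 8994 = 14314;  28267 − 14314 = 13953;  22523 − 13953 = 8570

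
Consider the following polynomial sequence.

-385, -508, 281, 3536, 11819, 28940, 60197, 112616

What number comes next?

195191

Δ: -123 , 789 , 3255 , 8283 , 17121 , 31257 , 52419
Δ²: 912 , 2466 , 5028 , 8838 , 14136 , 21162
Δ³: 1554 , 2562 , 3810 , 5298 , 7026
Δ⁴: 1008 , 1248 , 1488 , 1728
Δ⁵: 240 , 240 , 240
Constant fifth difference = 240, so extend:
1728 + 240 = 1968;  7026 + 1968 = 8994;  21162 + 8994 = 30156;  52419 + 30156 = 82575;  112616 + 82575 = 195191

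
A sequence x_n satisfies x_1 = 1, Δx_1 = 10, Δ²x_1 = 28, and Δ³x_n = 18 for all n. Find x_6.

Build the table forward from the leading diagonal:
Δ³: 18, 18, 18, 18, 18, 18
Δ²: 28, 46, 64, 82, 100, 118
Δ: 10, 38, 84, 148, 230, 330
x: 1, 11, 49, 133, 281, 511

511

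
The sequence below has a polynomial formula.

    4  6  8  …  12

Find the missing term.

10

Using the first 3 terms:
First differences: 2  2
Constant first difference = 2.
Extend forward: 8 + 2 = 10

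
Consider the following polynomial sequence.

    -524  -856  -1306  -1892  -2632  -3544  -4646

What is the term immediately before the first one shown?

-292

D1: -332, -450, -586, -740, -912, -1102
D2: -118, -136, -154, -172, -190
D3: -18, -18, -18, -18
The third differences are constant at -18.
Work back: -118 + 18 = -100;  -332 + 100 = -232;  -524 + 232 = -292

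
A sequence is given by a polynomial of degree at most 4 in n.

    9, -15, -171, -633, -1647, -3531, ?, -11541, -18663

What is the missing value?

-6675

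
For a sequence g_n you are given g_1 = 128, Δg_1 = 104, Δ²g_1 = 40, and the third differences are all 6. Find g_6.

Build the table forward from the leading diagonal:
Δ³: 6  6  6  6  6  6
Δ²: 40  46  52  58  64  70
Δ: 104  144  190  242  300  364
g: 128  232  376  566  808  1108

1108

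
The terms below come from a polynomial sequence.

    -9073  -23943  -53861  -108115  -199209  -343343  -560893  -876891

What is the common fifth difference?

First differences: -14870, -29918, -54254, -91094, -144134, -217550, -315998
Second differences: -15048, -24336, -36840, -53040, -73416, -98448
Third differences: -9288, -12504, -16200, -20376, -25032
Fourth differences: -3216, -3696, -4176, -4656
Fifth differences: -480, -480, -480

-480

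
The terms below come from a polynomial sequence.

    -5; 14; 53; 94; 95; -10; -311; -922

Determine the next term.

-1981

First differences: 19 , 39 , 41 , 1 , -105 , -301 , -611
Second differences: 20 , 2 , -40 , -106 , -196 , -310
Third differences: -18 , -42 , -66 , -90 , -114
Fourth differences: -24 , -24 , -24 , -24
The fourth differences are constant (-24).
-114 − 24 = -138;  -310 − 138 = -448;  -611 − 448 = -1059;  -922 − 1059 = -1981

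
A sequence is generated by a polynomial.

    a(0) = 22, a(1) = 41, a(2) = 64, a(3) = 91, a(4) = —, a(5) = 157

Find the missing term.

122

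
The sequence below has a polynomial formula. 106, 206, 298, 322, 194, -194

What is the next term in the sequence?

-974

First differences: 100 , 92 , 24 , -128 , -388
Second differences: -8 , -68 , -152 , -260
Third differences: -60 , -84 , -108
Fourth differences: -24 , -24
Constant fourth difference = -24, so extend:
-108 − 24 = -132;  -260 − 132 = -392;  -388 − 392 = -780;  -194 − 780 = -974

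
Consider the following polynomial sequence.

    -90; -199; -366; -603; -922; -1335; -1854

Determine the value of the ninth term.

-109  -167  -237  -319  -413  -519
-58  -70  -82  -94  -106
-12  -12  -12  -12
The third differences are constant (-12).
-106 − 12 = -118;  -519 − 118 = -637;  -1854 − 637 = -2491
-118 − 12 = -130;  -637 − 130 = -767;  -2491 − 767 = -3258

-3258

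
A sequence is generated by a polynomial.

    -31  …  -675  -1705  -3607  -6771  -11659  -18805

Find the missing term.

Using the last 6 terms:
Δ: -1030, -1902, -3164, -4888, -7146
Δ²: -872, -1262, -1724, -2258
Δ³: -390, -462, -534
Δ⁴: -72, -72
Constant fourth difference = -72.
Extend backward: -390 + 72 = -318;  -872 + 318 = -554;  -1030 + 554 = -476;  -675 + 476 = -199

-199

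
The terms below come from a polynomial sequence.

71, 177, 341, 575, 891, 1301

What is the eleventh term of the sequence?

106, 164, 234, 316, 410
58, 70, 82, 94
12, 12, 12
Third differences constant at 12.
94 + 12 = 106;  410 + 106 = 516;  1301 + 516 = 1817
106 + 12 = 118;  516 + 118 = 634;  1817 + 634 = 2451
118 + 12 = 130;  634 + 130 = 764;  2451 + 764 = 3215
130 + 12 = 142;  764 + 142 = 906;  3215 + 906 = 4121
142 + 12 = 154;  906 + 154 = 1060;  4121 + 1060 = 5181

5181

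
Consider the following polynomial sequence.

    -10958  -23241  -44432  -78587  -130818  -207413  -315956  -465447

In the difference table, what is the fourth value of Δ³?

Δ: -12283, -21191, -34155, -52231, -76595, -108543, -149491
Δ²: -8908, -12964, -18076, -24364, -31948, -40948
Δ³: -4056, -5112, -6288, -7584, -9000
Δ⁴: -1056, -1176, -1296, -1416
Δ⁵: -120, -120, -120

-7584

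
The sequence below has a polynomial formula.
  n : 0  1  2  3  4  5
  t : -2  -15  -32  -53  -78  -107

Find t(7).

-177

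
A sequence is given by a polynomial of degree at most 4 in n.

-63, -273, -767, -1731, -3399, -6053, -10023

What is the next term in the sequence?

-15687

-210, -494, -964, -1668, -2654, -3970
-284, -470, -704, -986, -1316
-186, -234, -282, -330
-48, -48, -48
Constant fourth difference = -48, so extend:
-330 − 48 = -378;  -1316 − 378 = -1694;  -3970 − 1694 = -5664;  -10023 − 5664 = -15687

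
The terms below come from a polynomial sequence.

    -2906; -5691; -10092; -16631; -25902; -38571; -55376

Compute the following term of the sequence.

-77127

First differences: -2785, -4401, -6539, -9271, -12669, -16805
Second differences: -1616, -2138, -2732, -3398, -4136
Third differences: -522, -594, -666, -738
Fourth differences: -72, -72, -72
Fourth differences constant at -72.
-738 − 72 = -810;  -4136 − 810 = -4946;  -16805 − 4946 = -21751;  -55376 − 21751 = -77127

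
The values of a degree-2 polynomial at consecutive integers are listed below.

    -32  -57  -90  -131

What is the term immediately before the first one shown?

-15

Δ: -25, -33, -41
Δ²: -8, -8
The second differences are constant at -8.
Work back: -25 + 8 = -17;  -32 + 17 = -15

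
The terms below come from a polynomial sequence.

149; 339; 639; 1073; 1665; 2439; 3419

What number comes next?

4629

D1: 190, 300, 434, 592, 774, 980
D2: 110, 134, 158, 182, 206
D3: 24, 24, 24, 24
The third differences are constant (24).
206 + 24 = 230;  980 + 230 = 1210;  3419 + 1210 = 4629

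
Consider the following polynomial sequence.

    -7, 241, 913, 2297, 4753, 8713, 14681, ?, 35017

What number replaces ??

Using the first 7 terms:
Δ: 248, 672, 1384, 2456, 3960, 5968
Δ²: 424, 712, 1072, 1504, 2008
Δ³: 288, 360, 432, 504
Δ⁴: 72, 72, 72
Constant fourth difference = 72.
Extend forward: 504 + 72 = 576;  2008 + 576 = 2584;  5968 + 2584 = 8552;  14681 + 8552 = 23233

23233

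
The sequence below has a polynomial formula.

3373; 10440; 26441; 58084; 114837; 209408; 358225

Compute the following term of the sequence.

581916

D1: 7067  16001  31643  56753  94571  148817
D2: 8934  15642  25110  37818  54246
D3: 6708  9468  12708  16428
D4: 2760  3240  3720
D5: 480  480
The fifth differences are constant (480).
3720 + 480 = 4200;  16428 + 4200 = 20628;  54246 + 20628 = 74874;  148817 + 74874 = 223691;  358225 + 223691 = 581916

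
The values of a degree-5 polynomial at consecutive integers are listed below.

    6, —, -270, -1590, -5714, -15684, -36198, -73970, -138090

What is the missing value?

Using the last 7 terms:
-1320, -4124, -9970, -20514, -37772, -64120
-2804, -5846, -10544, -17258, -26348
-3042, -4698, -6714, -9090
-1656, -2016, -2376
-360, -360
Constant fifth difference = -360.
Extend backward: -1656 + 360 = -1296;  -3042 + 1296 = -1746;  -2804 + 1746 = -1058;  -1320 + 1058 = -262;  -270 + 262 = -8

-8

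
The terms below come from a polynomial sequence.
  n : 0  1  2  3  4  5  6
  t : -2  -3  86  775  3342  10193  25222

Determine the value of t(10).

317238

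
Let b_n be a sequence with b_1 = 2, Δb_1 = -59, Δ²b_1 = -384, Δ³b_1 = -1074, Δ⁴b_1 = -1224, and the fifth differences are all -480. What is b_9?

Build the table forward from the leading diagonal:
Fifth differences: -480  -480  -480  -480  -480  -480  -480  -480  -480
Fourth differences: -1224  -1704  -2184  -2664  -3144  -3624  -4104  -4584  -5064
Third differences: -1074  -2298  -4002  -6186  -8850  -11994  -15618  -19722  -24306
Second differences: -384  -1458  -3756  -7758  -13944  -22794  -34788  -50406  -70128
First differences: -59  -443  -1901  -5657  -13415  -27359  -50153  -84941  -135347
b: 2  -57  -500  -2401  -8058  -21473  -48832  -98985  -183926

-183926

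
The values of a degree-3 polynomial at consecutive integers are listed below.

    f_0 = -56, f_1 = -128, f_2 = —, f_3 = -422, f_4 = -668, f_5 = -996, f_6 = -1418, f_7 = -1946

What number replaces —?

-246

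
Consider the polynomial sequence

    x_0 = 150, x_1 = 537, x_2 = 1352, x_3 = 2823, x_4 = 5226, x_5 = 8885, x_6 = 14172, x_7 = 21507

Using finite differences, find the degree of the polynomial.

D1: 387, 815, 1471, 2403, 3659, 5287, 7335
D2: 428, 656, 932, 1256, 1628, 2048
D3: 228, 276, 324, 372, 420
D4: 48, 48, 48, 48
The fourth differences are constant, so the polynomial has degree 4.

4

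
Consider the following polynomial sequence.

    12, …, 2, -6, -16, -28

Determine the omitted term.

8

Using the last 4 terms:
-8, -10, -12
-2, -2
Constant second difference = -2.
Extend backward: -8 + 2 = -6;  2 + 6 = 8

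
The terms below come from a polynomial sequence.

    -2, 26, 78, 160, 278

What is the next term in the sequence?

438

Δ: 28  52  82  118
Δ²: 24  30  36
Δ³: 6  6
Third differences constant at 6.
36 + 6 = 42;  118 + 42 = 160;  278 + 160 = 438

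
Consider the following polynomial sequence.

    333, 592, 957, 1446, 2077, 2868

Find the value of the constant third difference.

First differences: 259, 365, 489, 631, 791
Second differences: 106, 124, 142, 160
Third differences: 18, 18, 18

18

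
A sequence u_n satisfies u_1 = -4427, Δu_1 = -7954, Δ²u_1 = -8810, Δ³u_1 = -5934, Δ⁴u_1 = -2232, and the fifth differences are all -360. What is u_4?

-60653

Build the table forward from the leading diagonal:
Fifth differences: -360  -360  -360  -360
Fourth differences: -2232  -2592  -2952  -3312
Third differences: -5934  -8166  -10758  -13710
Second differences: -8810  -14744  -22910  -33668
First differences: -7954  -16764  -31508  -54418
u: -4427  -12381  -29145  -60653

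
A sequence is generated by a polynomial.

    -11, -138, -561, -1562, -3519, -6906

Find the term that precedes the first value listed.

6

Δ: -127  -423  -1001  -1957  -3387
Δ²: -296  -578  -956  -1430
Δ³: -282  -378  -474
Δ⁴: -96  -96
The fourth differences are constant at -96.
Work back: -282 + 96 = -186;  -296 + 186 = -110;  -127 + 110 = -17;  -11 + 17 = 6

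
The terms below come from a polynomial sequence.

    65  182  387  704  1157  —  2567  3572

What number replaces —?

Using the first 5 terms:
D1: 117  205  317  453
D2: 88  112  136
D3: 24  24
Constant third difference = 24.
Extend forward: 136 + 24 = 160;  453 + 160 = 613;  1157 + 613 = 1770

1770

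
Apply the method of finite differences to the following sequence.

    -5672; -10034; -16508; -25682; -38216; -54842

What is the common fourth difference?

First differences: -4362, -6474, -9174, -12534, -16626
Second differences: -2112, -2700, -3360, -4092
Third differences: -588, -660, -732
Fourth differences: -72, -72

-72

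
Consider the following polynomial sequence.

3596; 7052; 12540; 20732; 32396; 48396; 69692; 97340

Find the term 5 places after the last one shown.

374540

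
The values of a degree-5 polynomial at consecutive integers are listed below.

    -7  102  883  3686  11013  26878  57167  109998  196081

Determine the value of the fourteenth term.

First differences: 109, 781, 2803, 7327, 15865, 30289, 52831, 86083
Second differences: 672, 2022, 4524, 8538, 14424, 22542, 33252
Third differences: 1350, 2502, 4014, 5886, 8118, 10710
Fourth differences: 1152, 1512, 1872, 2232, 2592
Fifth differences: 360, 360, 360, 360
Fifth differences constant at 360.
2592 + 360 = 2952;  10710 + 2952 = 13662;  33252 + 13662 = 46914;  86083 + 46914 = 132997;  196081 + 132997 = 329078
2952 + 360 = 3312;  13662 + 3312 = 16974;  46914 + 16974 = 63888;  132997 + 63888 = 196885;  329078 + 196885 = 525963
3312 + 360 = 3672;  16974 + 3672 = 20646;  63888 + 20646 = 84534;  196885 + 84534 = 281419;  525963 + 281419 = 807382
3672 + 360 = 4032;  20646 + 4032 = 24678;  84534 + 24678 = 109212;  281419 + 109212 = 390631;  807382 + 390631 = 1198013
4032 + 360 = 4392;  24678 + 4392 = 29070;  109212 + 29070 = 138282;  390631 + 138282 = 528913;  1198013 + 528913 = 1726926

1726926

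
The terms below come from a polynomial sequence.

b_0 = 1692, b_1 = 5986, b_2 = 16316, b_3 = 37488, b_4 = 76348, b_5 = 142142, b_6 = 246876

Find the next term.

Δ: 4294, 10330, 21172, 38860, 65794, 104734
Δ²: 6036, 10842, 17688, 26934, 38940
Δ³: 4806, 6846, 9246, 12006
Δ⁴: 2040, 2400, 2760
Δ⁵: 360, 360
The fifth differences are constant (360).
2760 + 360 = 3120;  12006 + 3120 = 15126;  38940 + 15126 = 54066;  104734 + 54066 = 158800;  246876 + 158800 = 405676

405676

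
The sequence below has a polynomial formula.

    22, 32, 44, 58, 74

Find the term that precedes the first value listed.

14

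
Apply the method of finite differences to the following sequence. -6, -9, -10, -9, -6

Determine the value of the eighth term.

Δ: -3  -1  1  3
Δ²: 2  2  2
The second differences are constant (2).
3 + 2 = 5;  -6 + 5 = -1
5 + 2 = 7;  -1 + 7 = 6
7 + 2 = 9;  6 + 9 = 15

15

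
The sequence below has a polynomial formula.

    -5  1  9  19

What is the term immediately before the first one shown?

First differences: 6  8  10
Second differences: 2  2
The second differences are constant at 2.
Work back: 6 − 2 = 4;  -5 − 4 = -9

-9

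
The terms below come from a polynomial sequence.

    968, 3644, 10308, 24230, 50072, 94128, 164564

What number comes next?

271658

2676 , 6664 , 13922 , 25842 , 44056 , 70436
3988 , 7258 , 11920 , 18214 , 26380
3270 , 4662 , 6294 , 8166
1392 , 1632 , 1872
240 , 240
The fifth differences are constant (240).
1872 + 240 = 2112;  8166 + 2112 = 10278;  26380 + 10278 = 36658;  70436 + 36658 = 107094;  164564 + 107094 = 271658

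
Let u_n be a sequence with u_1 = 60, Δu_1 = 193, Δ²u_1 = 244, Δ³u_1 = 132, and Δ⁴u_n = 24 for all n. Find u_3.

690

Build the table forward from the leading diagonal:
Fourth differences: 24, 24, 24
Third differences: 132, 156, 180
Second differences: 244, 376, 532
First differences: 193, 437, 813
u: 60, 253, 690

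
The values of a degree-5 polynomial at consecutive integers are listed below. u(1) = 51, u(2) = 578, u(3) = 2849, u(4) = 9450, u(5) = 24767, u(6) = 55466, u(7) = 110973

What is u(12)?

Δ: 527, 2271, 6601, 15317, 30699, 55507
Δ²: 1744, 4330, 8716, 15382, 24808
Δ³: 2586, 4386, 6666, 9426
Δ⁴: 1800, 2280, 2760
Δ⁵: 480, 480
Constant fifth difference = 480, so extend:
2760 + 480 = 3240;  9426 + 3240 = 12666;  24808 + 12666 = 37474;  55507 + 37474 = 92981;  110973 + 92981 = 203954
3240 + 480 = 3720;  12666 + 3720 = 16386;  37474 + 16386 = 53860;  92981 + 53860 = 146841;  203954 + 146841 = 350795
3720 + 480 = 4200;  16386 + 4200 = 20586;  53860 + 20586 = 74446;  146841 + 74446 = 221287;  350795 + 221287 = 572082
4200 + 480 = 4680;  20586 + 4680 = 25266;  74446 + 25266 = 99712;  221287 + 99712 = 320999;  572082 + 320999 = 893081
4680 + 480 = 5160;  25266 + 5160 = 30426;  99712 + 30426 = 130138;  320999 + 130138 = 451137;  893081 + 451137 = 1344218

1344218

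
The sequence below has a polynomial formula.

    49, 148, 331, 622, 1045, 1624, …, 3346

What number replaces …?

2383

Using the first 6 terms:
First differences: 99, 183, 291, 423, 579
Second differences: 84, 108, 132, 156
Third differences: 24, 24, 24
Constant third difference = 24.
Extend forward: 156 + 24 = 180;  579 + 180 = 759;  1624 + 759 = 2383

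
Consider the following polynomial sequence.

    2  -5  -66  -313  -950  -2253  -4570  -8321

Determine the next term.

First differences: -7  -61  -247  -637  -1303  -2317  -3751
Second differences: -54  -186  -390  -666  -1014  -1434
Third differences: -132  -204  -276  -348  -420
Fourth differences: -72  -72  -72  -72
Constant fourth difference = -72, so extend:
-420 − 72 = -492;  -1434 − 492 = -1926;  -3751 − 1926 = -5677;  -8321 − 5677 = -13998

-13998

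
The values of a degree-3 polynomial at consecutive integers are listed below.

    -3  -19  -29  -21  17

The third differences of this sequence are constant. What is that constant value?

D1: -16, -10, 8, 38
D2: 6, 18, 30
D3: 12, 12

12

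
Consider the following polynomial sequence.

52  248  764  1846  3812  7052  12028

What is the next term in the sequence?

196, 516, 1082, 1966, 3240, 4976
320, 566, 884, 1274, 1736
246, 318, 390, 462
72, 72, 72
The fourth differences are constant (72).
462 + 72 = 534;  1736 + 534 = 2270;  4976 + 2270 = 7246;  12028 + 7246 = 19274

19274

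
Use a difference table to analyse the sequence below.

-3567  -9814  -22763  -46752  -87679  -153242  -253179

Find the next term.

-399508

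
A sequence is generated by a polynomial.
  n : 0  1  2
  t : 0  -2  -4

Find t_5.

-10

First differences: -2 , -2
Constant first difference = -2, so extend:
-4 − 2 = -6
-6 − 2 = -8
-8 − 2 = -10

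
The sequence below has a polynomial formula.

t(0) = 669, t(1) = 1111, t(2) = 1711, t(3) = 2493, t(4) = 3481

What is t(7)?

7921

First differences: 442, 600, 782, 988
Second differences: 158, 182, 206
Third differences: 24, 24
Constant third difference = 24, so extend:
206 + 24 = 230;  988 + 230 = 1218;  3481 + 1218 = 4699
230 + 24 = 254;  1218 + 254 = 1472;  4699 + 1472 = 6171
254 + 24 = 278;  1472 + 278 = 1750;  6171 + 1750 = 7921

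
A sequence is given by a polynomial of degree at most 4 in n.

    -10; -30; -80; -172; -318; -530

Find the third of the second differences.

-54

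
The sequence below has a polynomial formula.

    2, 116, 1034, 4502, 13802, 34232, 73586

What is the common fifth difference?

Δ: 114, 918, 3468, 9300, 20430, 39354
Δ²: 804, 2550, 5832, 11130, 18924
Δ³: 1746, 3282, 5298, 7794
Δ⁴: 1536, 2016, 2496
Δ⁵: 480, 480

480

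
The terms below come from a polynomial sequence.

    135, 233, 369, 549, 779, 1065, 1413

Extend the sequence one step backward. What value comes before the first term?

First differences: 98  136  180  230  286  348
Second differences: 38  44  50  56  62
Third differences: 6  6  6  6
The third differences are constant at 6.
Work back: 38 − 6 = 32;  98 − 32 = 66;  135 − 66 = 69

69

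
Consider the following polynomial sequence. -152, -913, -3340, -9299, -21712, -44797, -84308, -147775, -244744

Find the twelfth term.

-867403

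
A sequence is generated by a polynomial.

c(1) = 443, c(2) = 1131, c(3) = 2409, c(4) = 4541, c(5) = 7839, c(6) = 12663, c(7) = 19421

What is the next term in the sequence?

28569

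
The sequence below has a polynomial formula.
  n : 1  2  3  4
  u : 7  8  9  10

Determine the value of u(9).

15

D1: 1 , 1 , 1
The first differences are constant (1).
10 + 1 = 11
11 + 1 = 12
12 + 1 = 13
13 + 1 = 14
14 + 1 = 15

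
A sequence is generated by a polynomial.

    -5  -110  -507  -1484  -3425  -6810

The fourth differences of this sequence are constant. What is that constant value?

-96

Δ: -105, -397, -977, -1941, -3385
Δ²: -292, -580, -964, -1444
Δ³: -288, -384, -480
Δ⁴: -96, -96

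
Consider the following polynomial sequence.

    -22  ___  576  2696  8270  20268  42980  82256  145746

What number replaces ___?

20

Using the last 7 terms:
D1: 2120  5574  11998  22712  39276  63490
D2: 3454  6424  10714  16564  24214
D3: 2970  4290  5850  7650
D4: 1320  1560  1800
D5: 240  240
Constant fifth difference = 240.
Extend backward: 1320 − 240 = 1080;  2970 − 1080 = 1890;  3454 − 1890 = 1564;  2120 − 1564 = 556;  576 − 556 = 20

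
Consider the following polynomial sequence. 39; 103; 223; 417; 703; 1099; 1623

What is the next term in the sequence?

D1: 64, 120, 194, 286, 396, 524
D2: 56, 74, 92, 110, 128
D3: 18, 18, 18, 18
The third differences are constant (18).
128 + 18 = 146;  524 + 146 = 670;  1623 + 670 = 2293

2293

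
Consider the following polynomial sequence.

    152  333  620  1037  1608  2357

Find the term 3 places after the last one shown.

5912

D1: 181  287  417  571  749
D2: 106  130  154  178
D3: 24  24  24
The third differences are constant (24).
178 + 24 = 202;  749 + 202 = 951;  2357 + 951 = 3308
202 + 24 = 226;  951 + 226 = 1177;  3308 + 1177 = 4485
226 + 24 = 250;  1177 + 250 = 1427;  4485 + 1427 = 5912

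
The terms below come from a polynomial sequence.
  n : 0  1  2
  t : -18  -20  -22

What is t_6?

-30

Δ: -2 , -2
Constant first difference = -2, so extend:
-22 − 2 = -24
-24 − 2 = -26
-26 − 2 = -28
-28 − 2 = -30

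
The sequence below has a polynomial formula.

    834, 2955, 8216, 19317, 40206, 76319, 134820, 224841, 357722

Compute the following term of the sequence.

547251

Δ: 2121 , 5261 , 11101 , 20889 , 36113 , 58501 , 90021 , 132881
Δ²: 3140 , 5840 , 9788 , 15224 , 22388 , 31520 , 42860
Δ³: 2700 , 3948 , 5436 , 7164 , 9132 , 11340
Δ⁴: 1248 , 1488 , 1728 , 1968 , 2208
Δ⁵: 240 , 240 , 240 , 240
Fifth differences constant at 240.
2208 + 240 = 2448;  11340 + 2448 = 13788;  42860 + 13788 = 56648;  132881 + 56648 = 189529;  357722 + 189529 = 547251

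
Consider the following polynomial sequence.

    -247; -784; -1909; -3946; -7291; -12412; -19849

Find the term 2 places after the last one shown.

Δ: -537 , -1125 , -2037 , -3345 , -5121 , -7437
Δ²: -588 , -912 , -1308 , -1776 , -2316
Δ³: -324 , -396 , -468 , -540
Δ⁴: -72 , -72 , -72
Fourth differences constant at -72.
-540 − 72 = -612;  -2316 − 612 = -2928;  -7437 − 2928 = -10365;  -19849 − 10365 = -30214
-612 − 72 = -684;  -2928 − 684 = -3612;  -10365 − 3612 = -13977;  -30214 − 13977 = -44191

-44191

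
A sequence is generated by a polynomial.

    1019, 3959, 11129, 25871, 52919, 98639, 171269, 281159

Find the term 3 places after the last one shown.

974609

First differences: 2940, 7170, 14742, 27048, 45720, 72630, 109890
Second differences: 4230, 7572, 12306, 18672, 26910, 37260
Third differences: 3342, 4734, 6366, 8238, 10350
Fourth differences: 1392, 1632, 1872, 2112
Fifth differences: 240, 240, 240
Fifth differences constant at 240.
2112 + 240 = 2352;  10350 + 2352 = 12702;  37260 + 12702 = 49962;  109890 + 49962 = 159852;  281159 + 159852 = 441011
2352 + 240 = 2592;  12702 + 2592 = 15294;  49962 + 15294 = 65256;  159852 + 65256 = 225108;  441011 + 225108 = 666119
2592 + 240 = 2832;  15294 + 2832 = 18126;  65256 + 18126 = 83382;  225108 + 83382 = 308490;  666119 + 308490 = 974609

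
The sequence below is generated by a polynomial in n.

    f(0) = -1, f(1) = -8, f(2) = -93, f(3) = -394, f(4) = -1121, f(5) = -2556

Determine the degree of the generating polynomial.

4

Δ: -7, -85, -301, -727, -1435
Δ²: -78, -216, -426, -708
Δ³: -138, -210, -282
Δ⁴: -72, -72
The fourth differences are constant, so the polynomial has degree 4.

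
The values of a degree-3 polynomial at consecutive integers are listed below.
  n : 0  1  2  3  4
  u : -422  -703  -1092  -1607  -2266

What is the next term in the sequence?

-3087

Δ: -281 , -389 , -515 , -659
Δ²: -108 , -126 , -144
Δ³: -18 , -18
The third differences are constant (-18).
-144 − 18 = -162;  -659 − 162 = -821;  -2266 − 821 = -3087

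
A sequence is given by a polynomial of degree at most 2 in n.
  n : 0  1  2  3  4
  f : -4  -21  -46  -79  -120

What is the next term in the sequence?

-169

-17, -25, -33, -41
-8, -8, -8
Constant second difference = -8, so extend:
-41 − 8 = -49;  -120 − 49 = -169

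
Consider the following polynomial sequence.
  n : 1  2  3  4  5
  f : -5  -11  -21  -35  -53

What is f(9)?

-6, -10, -14, -18
-4, -4, -4
Second differences constant at -4.
-18 − 4 = -22;  -53 − 22 = -75
-22 − 4 = -26;  -75 − 26 = -101
-26 − 4 = -30;  -101 − 30 = -131
-30 − 4 = -34;  -131 − 34 = -165

-165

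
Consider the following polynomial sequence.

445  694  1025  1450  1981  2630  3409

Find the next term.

4330

D1: 249, 331, 425, 531, 649, 779
D2: 82, 94, 106, 118, 130
D3: 12, 12, 12, 12
Third differences constant at 12.
130 + 12 = 142;  779 + 142 = 921;  3409 + 921 = 4330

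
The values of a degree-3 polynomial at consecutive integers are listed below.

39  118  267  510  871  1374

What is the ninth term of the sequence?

D1: 79  149  243  361  503
D2: 70  94  118  142
D3: 24  24  24
Constant third difference = 24, so extend:
142 + 24 = 166;  503 + 166 = 669;  1374 + 669 = 2043
166 + 24 = 190;  669 + 190 = 859;  2043 + 859 = 2902
190 + 24 = 214;  859 + 214 = 1073;  2902 + 1073 = 3975

3975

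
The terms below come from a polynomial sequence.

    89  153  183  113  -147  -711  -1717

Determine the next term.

-3327

64, 30, -70, -260, -564, -1006
-34, -100, -190, -304, -442
-66, -90, -114, -138
-24, -24, -24
The fourth differences are constant (-24).
-138 − 24 = -162;  -442 − 162 = -604;  -1006 − 604 = -1610;  -1717 − 1610 = -3327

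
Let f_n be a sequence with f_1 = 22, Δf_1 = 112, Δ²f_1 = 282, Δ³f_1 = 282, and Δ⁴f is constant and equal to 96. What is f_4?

1486

Build the table forward from the leading diagonal:
Δ⁴: 96, 96, 96, 96
Δ³: 282, 378, 474, 570
Δ²: 282, 564, 942, 1416
Δ: 112, 394, 958, 1900
f: 22, 134, 528, 1486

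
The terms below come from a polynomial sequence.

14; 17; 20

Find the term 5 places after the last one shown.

35

D1: 3 , 3
The first differences are constant (3).
20 + 3 = 23
23 + 3 = 26
26 + 3 = 29
29 + 3 = 32
32 + 3 = 35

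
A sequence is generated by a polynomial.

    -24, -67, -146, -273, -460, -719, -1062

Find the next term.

-1501

D1: -43, -79, -127, -187, -259, -343
D2: -36, -48, -60, -72, -84
D3: -12, -12, -12, -12
Constant third difference = -12, so extend:
-84 − 12 = -96;  -343 − 96 = -439;  -1062 − 439 = -1501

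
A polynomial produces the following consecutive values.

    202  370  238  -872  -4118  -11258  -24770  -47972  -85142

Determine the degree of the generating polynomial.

Δ: 168, -132, -1110, -3246, -7140, -13512, -23202, -37170
Δ²: -300, -978, -2136, -3894, -6372, -9690, -13968
Δ³: -678, -1158, -1758, -2478, -3318, -4278
Δ⁴: -480, -600, -720, -840, -960
Δ⁵: -120, -120, -120, -120
The fifth differences are constant, so the polynomial has degree 5.

5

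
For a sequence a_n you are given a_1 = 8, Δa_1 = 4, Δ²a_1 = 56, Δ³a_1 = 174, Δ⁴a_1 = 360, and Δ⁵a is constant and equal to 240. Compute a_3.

72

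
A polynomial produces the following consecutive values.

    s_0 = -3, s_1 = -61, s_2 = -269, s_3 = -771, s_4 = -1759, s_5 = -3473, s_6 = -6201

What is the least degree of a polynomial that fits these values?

4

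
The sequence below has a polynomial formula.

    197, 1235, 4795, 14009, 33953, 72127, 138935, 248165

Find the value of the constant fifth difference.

480

Δ: 1038, 3560, 9214, 19944, 38174, 66808, 109230
Δ²: 2522, 5654, 10730, 18230, 28634, 42422
Δ³: 3132, 5076, 7500, 10404, 13788
Δ⁴: 1944, 2424, 2904, 3384
Δ⁵: 480, 480, 480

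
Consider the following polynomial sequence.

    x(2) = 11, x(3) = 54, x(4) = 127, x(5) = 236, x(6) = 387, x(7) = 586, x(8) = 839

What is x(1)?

43  73  109  151  199  253
30  36  42  48  54
6  6  6  6
The third differences are constant at 6.
Work back: 30 − 6 = 24;  43 − 24 = 19;  11 − 19 = -8

-8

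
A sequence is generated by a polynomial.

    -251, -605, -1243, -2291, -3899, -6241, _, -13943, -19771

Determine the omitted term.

-9515

Using the first 6 terms:
Δ: -354  -638  -1048  -1608  -2342
Δ²: -284  -410  -560  -734
Δ³: -126  -150  -174
Δ⁴: -24  -24
Constant fourth difference = -24.
Extend forward: -174 − 24 = -198;  -734 − 198 = -932;  -2342 − 932 = -3274;  -6241 − 3274 = -9515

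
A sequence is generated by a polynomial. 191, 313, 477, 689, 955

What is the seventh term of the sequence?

First differences: 122 , 164 , 212 , 266
Second differences: 42 , 48 , 54
Third differences: 6 , 6
Constant third difference = 6, so extend:
54 + 6 = 60;  266 + 60 = 326;  955 + 326 = 1281
60 + 6 = 66;  326 + 66 = 392;  1281 + 392 = 1673

1673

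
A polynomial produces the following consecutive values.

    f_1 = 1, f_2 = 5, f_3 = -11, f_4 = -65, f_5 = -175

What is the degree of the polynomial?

3

First differences: 4, -16, -54, -110
Second differences: -20, -38, -56
Third differences: -18, -18
The third differences are constant, so the polynomial has degree 3.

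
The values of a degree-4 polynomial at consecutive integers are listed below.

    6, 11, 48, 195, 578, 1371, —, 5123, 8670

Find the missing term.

Using the first 6 terms:
Δ: 5  37  147  383  793
Δ²: 32  110  236  410
Δ³: 78  126  174
Δ⁴: 48  48
Constant fourth difference = 48.
Extend forward: 174 + 48 = 222;  410 + 222 = 632;  793 + 632 = 1425;  1371 + 1425 = 2796

2796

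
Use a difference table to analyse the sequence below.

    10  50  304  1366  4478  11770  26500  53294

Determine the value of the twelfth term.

434950

First differences: 40, 254, 1062, 3112, 7292, 14730, 26794
Second differences: 214, 808, 2050, 4180, 7438, 12064
Third differences: 594, 1242, 2130, 3258, 4626
Fourth differences: 648, 888, 1128, 1368
Fifth differences: 240, 240, 240
Fifth differences constant at 240.
1368 + 240 = 1608;  4626 + 1608 = 6234;  12064 + 6234 = 18298;  26794 + 18298 = 45092;  53294 + 45092 = 98386
1608 + 240 = 1848;  6234 + 1848 = 8082;  18298 + 8082 = 26380;  45092 + 26380 = 71472;  98386 + 71472 = 169858
1848 + 240 = 2088;  8082 + 2088 = 10170;  26380 + 10170 = 36550;  71472 + 36550 = 108022;  169858 + 108022 = 277880
2088 + 240 = 2328;  10170 + 2328 = 12498;  36550 + 12498 = 49048;  108022 + 49048 = 157070;  277880 + 157070 = 434950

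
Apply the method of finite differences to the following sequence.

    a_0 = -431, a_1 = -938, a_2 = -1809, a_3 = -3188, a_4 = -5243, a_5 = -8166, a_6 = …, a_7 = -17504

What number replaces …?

-12173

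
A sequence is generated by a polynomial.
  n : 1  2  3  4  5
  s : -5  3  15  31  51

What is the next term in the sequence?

First differences: 8 , 12 , 16 , 20
Second differences: 4 , 4 , 4
Constant second difference = 4, so extend:
20 + 4 = 24;  51 + 24 = 75

75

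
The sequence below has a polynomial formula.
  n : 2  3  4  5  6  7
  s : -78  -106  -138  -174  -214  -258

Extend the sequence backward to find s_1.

-54

Δ: -28, -32, -36, -40, -44
Δ²: -4, -4, -4, -4
The second differences are constant at -4.
Work back: -28 + 4 = -24;  -78 + 24 = -54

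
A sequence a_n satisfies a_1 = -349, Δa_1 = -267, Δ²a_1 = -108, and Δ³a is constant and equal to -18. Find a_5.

-2137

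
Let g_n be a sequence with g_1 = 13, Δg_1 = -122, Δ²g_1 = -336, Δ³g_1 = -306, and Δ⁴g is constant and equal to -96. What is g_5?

Build the table forward from the leading diagonal:
Δ⁴: -96, -96, -96, -96, -96
Δ³: -306, -402, -498, -594, -690
Δ²: -336, -642, -1044, -1542, -2136
Δ: -122, -458, -1100, -2144, -3686
g: 13, -109, -567, -1667, -3811

-3811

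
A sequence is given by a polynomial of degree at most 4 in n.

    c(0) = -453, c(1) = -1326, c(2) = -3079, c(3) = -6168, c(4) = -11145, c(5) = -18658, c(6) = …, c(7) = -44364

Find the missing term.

Using the first 6 terms:
-873, -1753, -3089, -4977, -7513
-880, -1336, -1888, -2536
-456, -552, -648
-96, -96
Constant fourth difference = -96.
Extend forward: -648 − 96 = -744;  -2536 − 744 = -3280;  -7513 − 3280 = -10793;  -18658 − 10793 = -29451

-29451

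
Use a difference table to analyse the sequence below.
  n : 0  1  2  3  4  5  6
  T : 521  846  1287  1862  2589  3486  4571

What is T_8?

7377

Δ: 325, 441, 575, 727, 897, 1085
Δ²: 116, 134, 152, 170, 188
Δ³: 18, 18, 18, 18
Third differences constant at 18.
188 + 18 = 206;  1085 + 206 = 1291;  4571 + 1291 = 5862
206 + 18 = 224;  1291 + 224 = 1515;  5862 + 1515 = 7377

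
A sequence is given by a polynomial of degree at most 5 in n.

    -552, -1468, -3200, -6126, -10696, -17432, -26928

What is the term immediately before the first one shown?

First differences: -916, -1732, -2926, -4570, -6736, -9496
Second differences: -816, -1194, -1644, -2166, -2760
Third differences: -378, -450, -522, -594
Fourth differences: -72, -72, -72
The fourth differences are constant at -72.
Work back: -378 + 72 = -306;  -816 + 306 = -510;  -916 + 510 = -406;  -552 + 406 = -146

-146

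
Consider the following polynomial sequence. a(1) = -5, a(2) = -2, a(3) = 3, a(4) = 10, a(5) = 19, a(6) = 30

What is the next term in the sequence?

43

D1: 3  5  7  9  11
D2: 2  2  2  2
Second differences constant at 2.
11 + 2 = 13;  30 + 13 = 43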